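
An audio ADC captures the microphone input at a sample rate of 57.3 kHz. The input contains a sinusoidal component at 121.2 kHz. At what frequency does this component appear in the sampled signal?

6.6 kHz

121.2 kHz mod fs = 6.6 kHz.
6.6 kHz ≤ fs/2 = 28.65 kHz, appears at 6.6 kHz.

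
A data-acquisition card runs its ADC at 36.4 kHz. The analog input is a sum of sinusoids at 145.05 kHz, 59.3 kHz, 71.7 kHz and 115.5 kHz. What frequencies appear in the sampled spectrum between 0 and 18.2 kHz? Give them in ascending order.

fs/2 = 18.2 kHz.
145.05 kHz mod fs = 35.85 kHz.
35.85 kHz > fs/2 = 18.2 kHz, folds to fs − 35.85 kHz = 0.55 kHz.
59.3 kHz mod fs = 22.9 kHz.
22.9 kHz > fs/2 = 18.2 kHz, folds to fs − 22.9 kHz = 13.5 kHz.
71.7 kHz mod fs = 35.3 kHz.
35.3 kHz > fs/2 = 18.2 kHz, folds to fs − 35.3 kHz = 1.1 kHz.
115.5 kHz mod fs = 6.3 kHz.
6.3 kHz ≤ fs/2 = 18.2 kHz, appears at 6.3 kHz.
Distinct values: {0.55 kHz, 1.1 kHz, 6.3 kHz, 13.5 kHz}.

0.55 kHz, 1.1 kHz, 6.3 kHz, 13.5 kHz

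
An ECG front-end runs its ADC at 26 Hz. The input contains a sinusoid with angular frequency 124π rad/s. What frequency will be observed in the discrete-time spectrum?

10 Hz

ω = 124π rad/s → f = ω/(2π) = 62 Hz.
62 Hz mod fs = 10 Hz.
10 Hz ≤ fs/2 = 13 Hz, appears at 10 Hz.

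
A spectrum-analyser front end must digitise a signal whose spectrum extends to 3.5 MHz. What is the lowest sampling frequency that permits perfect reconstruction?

7 MHz

Nyquist rate = 2 × 3.5 MHz = 7 MHz.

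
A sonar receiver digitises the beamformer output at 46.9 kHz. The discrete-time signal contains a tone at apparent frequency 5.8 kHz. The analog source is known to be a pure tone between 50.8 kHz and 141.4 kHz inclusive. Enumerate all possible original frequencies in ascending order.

52.7 kHz, 88 kHz, 99.6 kHz, 134.9 kHz

Frequencies that alias to 5.8 kHz are k·fs ± 5.8 kHz for integer k ≥ 0.
k=0: 5.8 kHz.
k=1: 41.1 kHz, 52.7 kHz.
k=2: 88 kHz, 99.6 kHz.
k=3: 134.9 kHz, 146.5 kHz.
k=4: 181.8 kHz, 193.4 kHz.
Within [50.8 kHz, 141.4 kHz]: 52.7 kHz, 88 kHz, 99.6 kHz, 134.9 kHz.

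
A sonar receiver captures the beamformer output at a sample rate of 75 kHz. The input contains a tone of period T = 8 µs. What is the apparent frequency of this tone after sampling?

T = 8 µs → f = 1/T = 125 kHz.
125 kHz mod fs = 50 kHz.
50 kHz > fs/2 = 37.5 kHz, folds to fs − 50 kHz = 25 kHz.

25 kHz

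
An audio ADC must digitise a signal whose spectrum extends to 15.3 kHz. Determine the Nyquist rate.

Nyquist rate = 2 × 15.3 kHz = 30.6 kHz.

30.6 kHz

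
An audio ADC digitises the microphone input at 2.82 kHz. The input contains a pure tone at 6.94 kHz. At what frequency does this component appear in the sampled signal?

6.94 kHz mod fs = 1.3 kHz.
1.3 kHz ≤ fs/2 = 1.41 kHz, appears at 1.3 kHz.

1.3 kHz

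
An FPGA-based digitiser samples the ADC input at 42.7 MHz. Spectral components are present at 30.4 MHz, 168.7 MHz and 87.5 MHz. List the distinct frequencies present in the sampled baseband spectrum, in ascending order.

fs/2 = 21.35 MHz.
30.4 MHz > fs/2 = 21.35 MHz, folds to fs − 30.4 MHz = 12.3 MHz.
168.7 MHz mod fs = 40.6 MHz.
40.6 MHz > fs/2 = 21.35 MHz, folds to fs − 40.6 MHz = 2.1 MHz.
87.5 MHz mod fs = 2.1 MHz.
2.1 MHz ≤ fs/2 = 21.35 MHz, appears at 2.1 MHz.
Distinct values: {2.1 MHz, 12.3 MHz}.

2.1 MHz, 12.3 MHz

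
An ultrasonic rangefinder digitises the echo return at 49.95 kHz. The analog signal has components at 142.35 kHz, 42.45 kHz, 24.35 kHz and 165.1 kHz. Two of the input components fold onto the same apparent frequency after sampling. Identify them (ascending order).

42.45 kHz, 142.35 kHz

fs/2 = 24.975 kHz.
142.35 kHz mod fs = 42.45 kHz.
42.45 kHz > fs/2 = 24.975 kHz, folds to fs − 42.45 kHz = 7.5 kHz.
42.45 kHz > fs/2 = 24.975 kHz, folds to fs − 42.45 kHz = 7.5 kHz.
24.35 kHz ≤ fs/2 = 24.975 kHz, passes unchanged.
165.1 kHz mod fs = 15.25 kHz.
15.25 kHz ≤ fs/2 = 24.975 kHz, appears at 15.25 kHz.
42.45 kHz and 142.35 kHz both map to 7.5 kHz.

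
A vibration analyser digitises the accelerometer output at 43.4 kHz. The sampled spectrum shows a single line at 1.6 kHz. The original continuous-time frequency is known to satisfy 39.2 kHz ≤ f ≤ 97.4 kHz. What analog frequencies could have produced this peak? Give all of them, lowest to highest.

41.8 kHz, 45 kHz, 85.2 kHz, 88.4 kHz

Frequencies that alias to 1.6 kHz are k·fs ± 1.6 kHz for integer k ≥ 0.
k=0: 1.6 kHz.
k=1: 41.8 kHz, 45 kHz.
k=2: 85.2 kHz, 88.4 kHz.
k=3: 128.6 kHz, 131.8 kHz.
Within [39.2 kHz, 97.4 kHz]: 41.8 kHz, 45 kHz, 85.2 kHz, 88.4 kHz.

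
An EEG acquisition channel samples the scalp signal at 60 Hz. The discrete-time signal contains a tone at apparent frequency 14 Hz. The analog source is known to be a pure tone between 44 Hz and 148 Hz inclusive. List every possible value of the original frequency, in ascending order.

46 Hz, 74 Hz, 106 Hz, 134 Hz

Frequencies that alias to 14 Hz are k·fs ± 14 Hz for integer k ≥ 0.
k=0: 14 Hz.
k=1: 46 Hz, 74 Hz.
k=2: 106 Hz, 134 Hz.
k=3: 166 Hz, 194 Hz.
Within [44 Hz, 148 Hz]: 46 Hz, 74 Hz, 106 Hz, 134 Hz.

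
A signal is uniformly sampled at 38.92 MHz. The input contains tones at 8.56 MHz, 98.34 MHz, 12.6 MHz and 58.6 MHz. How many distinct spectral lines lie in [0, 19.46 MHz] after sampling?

fs/2 = 19.46 MHz.
8.56 MHz ≤ fs/2 = 19.46 MHz, passes unchanged.
98.34 MHz mod fs = 20.5 MHz.
20.5 MHz > fs/2 = 19.46 MHz, folds to fs − 20.5 MHz = 18.42 MHz.
12.6 MHz ≤ fs/2 = 19.46 MHz, passes unchanged.
58.6 MHz mod fs = 19.68 MHz.
19.68 MHz > fs/2 = 19.46 MHz, folds to fs − 19.68 MHz = 19.24 MHz.
Distinct values: {8.56 MHz, 12.6 MHz, 18.42 MHz, 19.24 MHz} → 4.

4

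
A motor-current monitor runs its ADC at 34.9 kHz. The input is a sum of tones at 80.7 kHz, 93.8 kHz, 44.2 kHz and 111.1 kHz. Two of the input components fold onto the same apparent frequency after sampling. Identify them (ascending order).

80.7 kHz, 93.8 kHz

fs/2 = 17.45 kHz.
80.7 kHz mod fs = 10.9 kHz.
10.9 kHz ≤ fs/2 = 17.45 kHz, appears at 10.9 kHz.
93.8 kHz mod fs = 24 kHz.
24 kHz > fs/2 = 17.45 kHz, folds to fs − 24 kHz = 10.9 kHz.
44.2 kHz mod fs = 9.3 kHz.
9.3 kHz ≤ fs/2 = 17.45 kHz, appears at 9.3 kHz.
111.1 kHz mod fs = 6.4 kHz.
6.4 kHz ≤ fs/2 = 17.45 kHz, appears at 6.4 kHz.
80.7 kHz and 93.8 kHz both map to 10.9 kHz.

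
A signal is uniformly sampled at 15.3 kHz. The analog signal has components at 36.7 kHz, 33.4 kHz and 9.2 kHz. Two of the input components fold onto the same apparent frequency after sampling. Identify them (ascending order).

fs/2 = 7.65 kHz.
36.7 kHz mod fs = 6.1 kHz.
6.1 kHz ≤ fs/2 = 7.65 kHz, appears at 6.1 kHz.
33.4 kHz mod fs = 2.8 kHz.
2.8 kHz ≤ fs/2 = 7.65 kHz, appears at 2.8 kHz.
9.2 kHz > fs/2 = 7.65 kHz, folds to fs − 9.2 kHz = 6.1 kHz.
9.2 kHz and 36.7 kHz both map to 6.1 kHz.

9.2 kHz, 36.7 kHz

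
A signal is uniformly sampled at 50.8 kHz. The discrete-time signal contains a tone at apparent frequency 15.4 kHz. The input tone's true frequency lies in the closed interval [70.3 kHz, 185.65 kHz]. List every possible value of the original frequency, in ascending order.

Frequencies that alias to 15.4 kHz are k·fs ± 15.4 kHz for integer k ≥ 0.
k=0: 15.4 kHz.
k=1: 35.4 kHz, 66.2 kHz.
k=2: 86.2 kHz, 117 kHz.
k=3: 137 kHz, 167.8 kHz.
k=4: 187.8 kHz, 218.6 kHz.
Within [70.3 kHz, 185.65 kHz]: 86.2 kHz, 117 kHz, 137 kHz, 167.8 kHz.

86.2 kHz, 117 kHz, 137 kHz, 167.8 kHz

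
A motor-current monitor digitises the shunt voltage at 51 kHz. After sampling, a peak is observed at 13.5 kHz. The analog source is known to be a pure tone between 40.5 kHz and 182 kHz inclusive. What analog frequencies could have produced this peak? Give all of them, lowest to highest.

Frequencies that alias to 13.5 kHz are k·fs ± 13.5 kHz for integer k ≥ 0.
k=0: 13.5 kHz.
k=1: 37.5 kHz, 64.5 kHz.
k=2: 88.5 kHz, 115.5 kHz.
k=3: 139.5 kHz, 166.5 kHz.
k=4: 190.5 kHz, 217.5 kHz.
Within [40.5 kHz, 182 kHz]: 64.5 kHz, 88.5 kHz, 115.5 kHz, 139.5 kHz, 166.5 kHz.

64.5 kHz, 88.5 kHz, 115.5 kHz, 139.5 kHz, 166.5 kHz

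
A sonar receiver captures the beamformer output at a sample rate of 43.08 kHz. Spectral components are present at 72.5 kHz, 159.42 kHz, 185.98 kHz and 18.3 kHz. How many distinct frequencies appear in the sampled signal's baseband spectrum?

3

fs/2 = 21.54 kHz.
72.5 kHz mod fs = 29.42 kHz.
29.42 kHz > fs/2 = 21.54 kHz, folds to fs − 29.42 kHz = 13.66 kHz.
159.42 kHz mod fs = 30.18 kHz.
30.18 kHz > fs/2 = 21.54 kHz, folds to fs − 30.18 kHz = 12.9 kHz.
185.98 kHz mod fs = 13.66 kHz.
13.66 kHz ≤ fs/2 = 21.54 kHz, appears at 13.66 kHz.
18.3 kHz ≤ fs/2 = 21.54 kHz, passes unchanged.
Distinct values: {12.9 kHz, 13.66 kHz, 18.3 kHz} → 3.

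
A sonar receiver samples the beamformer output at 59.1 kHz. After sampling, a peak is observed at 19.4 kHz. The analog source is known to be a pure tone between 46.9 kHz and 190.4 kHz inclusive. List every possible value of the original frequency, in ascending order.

Frequencies that alias to 19.4 kHz are k·fs ± 19.4 kHz for integer k ≥ 0.
k=0: 19.4 kHz.
k=1: 39.7 kHz, 78.5 kHz.
k=2: 98.8 kHz, 137.6 kHz.
k=3: 157.9 kHz, 196.7 kHz.
k=4: 217 kHz, 255.8 kHz.
Within [46.9 kHz, 190.4 kHz]: 78.5 kHz, 98.8 kHz, 137.6 kHz, 157.9 kHz.

78.5 kHz, 98.8 kHz, 137.6 kHz, 157.9 kHz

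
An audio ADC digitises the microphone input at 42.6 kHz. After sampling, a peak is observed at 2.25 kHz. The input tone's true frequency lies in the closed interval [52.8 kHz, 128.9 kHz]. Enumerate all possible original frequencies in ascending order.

82.95 kHz, 87.45 kHz, 125.55 kHz

Frequencies that alias to 2.25 kHz are k·fs ± 2.25 kHz for integer k ≥ 0.
k=0: 2.25 kHz.
k=1: 40.35 kHz, 44.85 kHz.
k=2: 82.95 kHz, 87.45 kHz.
k=3: 125.55 kHz, 130.05 kHz.
k=4: 168.15 kHz, 172.65 kHz.
Within [52.8 kHz, 128.9 kHz]: 82.95 kHz, 87.45 kHz, 125.55 kHz.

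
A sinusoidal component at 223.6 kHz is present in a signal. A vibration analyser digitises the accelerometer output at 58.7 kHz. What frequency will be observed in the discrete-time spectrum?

223.6 kHz mod fs = 47.5 kHz.
47.5 kHz > fs/2 = 29.35 kHz, folds to fs − 47.5 kHz = 11.2 kHz.

11.2 kHz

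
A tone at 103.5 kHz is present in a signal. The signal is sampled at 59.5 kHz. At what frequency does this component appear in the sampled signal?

15.5 kHz

103.5 kHz mod fs = 44 kHz.
44 kHz > fs/2 = 29.75 kHz, folds to fs − 44 kHz = 15.5 kHz.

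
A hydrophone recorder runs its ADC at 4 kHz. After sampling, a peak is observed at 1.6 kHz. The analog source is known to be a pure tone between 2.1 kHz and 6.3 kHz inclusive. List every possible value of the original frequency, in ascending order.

2.4 kHz, 5.6 kHz

Frequencies that alias to 1.6 kHz are k·fs ± 1.6 kHz for integer k ≥ 0.
k=0: 1.6 kHz.
k=1: 2.4 kHz, 5.6 kHz.
k=2: 6.4 kHz, 9.6 kHz.
Within [2.1 kHz, 6.3 kHz]: 2.4 kHz, 5.6 kHz.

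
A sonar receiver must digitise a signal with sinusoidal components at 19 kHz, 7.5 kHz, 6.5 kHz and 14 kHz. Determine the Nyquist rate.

Highest-frequency component: 19 kHz.
Nyquist rate = 2 × 19 kHz = 38 kHz.

38 kHz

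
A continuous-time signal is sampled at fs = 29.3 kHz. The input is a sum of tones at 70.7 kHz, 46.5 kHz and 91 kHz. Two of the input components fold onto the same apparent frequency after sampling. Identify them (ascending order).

46.5 kHz, 70.7 kHz

fs/2 = 14.65 kHz.
70.7 kHz mod fs = 12.1 kHz.
12.1 kHz ≤ fs/2 = 14.65 kHz, appears at 12.1 kHz.
46.5 kHz mod fs = 17.2 kHz.
17.2 kHz > fs/2 = 14.65 kHz, folds to fs − 17.2 kHz = 12.1 kHz.
91 kHz mod fs = 3.1 kHz.
3.1 kHz ≤ fs/2 = 14.65 kHz, appears at 3.1 kHz.
46.5 kHz and 70.7 kHz both map to 12.1 kHz.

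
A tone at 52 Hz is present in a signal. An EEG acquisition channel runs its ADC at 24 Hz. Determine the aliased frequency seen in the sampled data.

52 Hz mod fs = 4 Hz.
4 Hz ≤ fs/2 = 12 Hz, appears at 4 Hz.

4 Hz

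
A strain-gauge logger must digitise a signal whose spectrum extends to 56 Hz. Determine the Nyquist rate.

112 Hz

Nyquist rate = 2 × 56 Hz = 112 Hz.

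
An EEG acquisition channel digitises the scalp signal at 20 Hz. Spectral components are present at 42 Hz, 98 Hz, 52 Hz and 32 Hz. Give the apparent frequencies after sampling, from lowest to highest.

fs/2 = 10 Hz.
42 Hz mod fs = 2 Hz.
2 Hz ≤ fs/2 = 10 Hz, appears at 2 Hz.
98 Hz mod fs = 18 Hz.
18 Hz > fs/2 = 10 Hz, folds to fs − 18 Hz = 2 Hz.
52 Hz mod fs = 12 Hz.
12 Hz > fs/2 = 10 Hz, folds to fs − 12 Hz = 8 Hz.
32 Hz mod fs = 12 Hz.
12 Hz > fs/2 = 10 Hz, folds to fs − 12 Hz = 8 Hz.
Distinct values: {2 Hz, 8 Hz}.

2 Hz, 8 Hz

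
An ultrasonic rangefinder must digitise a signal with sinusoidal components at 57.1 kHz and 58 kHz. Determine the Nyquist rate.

116 kHz

Highest-frequency component: 58 kHz.
Nyquist rate = 2 × 58 kHz = 116 kHz.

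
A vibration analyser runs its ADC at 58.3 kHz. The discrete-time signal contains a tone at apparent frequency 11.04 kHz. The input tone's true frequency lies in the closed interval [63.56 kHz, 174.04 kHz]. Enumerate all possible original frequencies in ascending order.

Frequencies that alias to 11.04 kHz are k·fs ± 11.04 kHz for integer k ≥ 0.
k=0: 11.04 kHz.
k=1: 47.26 kHz, 69.34 kHz.
k=2: 105.56 kHz, 127.64 kHz.
k=3: 163.86 kHz, 185.94 kHz.
k=4: 222.16 kHz, 244.24 kHz.
Within [63.56 kHz, 174.04 kHz]: 69.34 kHz, 105.56 kHz, 127.64 kHz, 163.86 kHz.

69.34 kHz, 105.56 kHz, 127.64 kHz, 163.86 kHz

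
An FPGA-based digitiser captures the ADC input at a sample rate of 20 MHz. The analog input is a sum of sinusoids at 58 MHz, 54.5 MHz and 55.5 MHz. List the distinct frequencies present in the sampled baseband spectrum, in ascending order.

2 MHz, 4.5 MHz, 5.5 MHz

fs/2 = 10 MHz.
58 MHz mod fs = 18 MHz.
18 MHz > fs/2 = 10 MHz, folds to fs − 18 MHz = 2 MHz.
54.5 MHz mod fs = 14.5 MHz.
14.5 MHz > fs/2 = 10 MHz, folds to fs − 14.5 MHz = 5.5 MHz.
55.5 MHz mod fs = 15.5 MHz.
15.5 MHz > fs/2 = 10 MHz, folds to fs − 15.5 MHz = 4.5 MHz.
Distinct values: {2 MHz, 4.5 MHz, 5.5 MHz}.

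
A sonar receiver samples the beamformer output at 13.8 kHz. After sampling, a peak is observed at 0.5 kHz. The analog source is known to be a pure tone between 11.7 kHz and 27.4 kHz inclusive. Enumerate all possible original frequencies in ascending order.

13.3 kHz, 14.3 kHz, 27.1 kHz

Frequencies that alias to 0.5 kHz are k·fs ± 0.5 kHz for integer k ≥ 0.
k=0: 0.5 kHz.
k=1: 13.3 kHz, 14.3 kHz.
k=2: 27.1 kHz, 28.1 kHz.
k=3: 40.9 kHz, 41.9 kHz.
Within [11.7 kHz, 27.4 kHz]: 13.3 kHz, 14.3 kHz, 27.1 kHz.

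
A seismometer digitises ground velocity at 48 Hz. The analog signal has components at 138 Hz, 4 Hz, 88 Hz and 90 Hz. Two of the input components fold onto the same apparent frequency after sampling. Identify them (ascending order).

fs/2 = 24 Hz.
138 Hz mod fs = 42 Hz.
42 Hz > fs/2 = 24 Hz, folds to fs − 42 Hz = 6 Hz.
4 Hz ≤ fs/2 = 24 Hz, passes unchanged.
88 Hz mod fs = 40 Hz.
40 Hz > fs/2 = 24 Hz, folds to fs − 40 Hz = 8 Hz.
90 Hz mod fs = 42 Hz.
42 Hz > fs/2 = 24 Hz, folds to fs − 42 Hz = 6 Hz.
90 Hz and 138 Hz both map to 6 Hz.

90 Hz, 138 Hz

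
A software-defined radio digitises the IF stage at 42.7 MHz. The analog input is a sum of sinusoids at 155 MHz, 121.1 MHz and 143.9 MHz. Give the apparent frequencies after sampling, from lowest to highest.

7 MHz, 15.8 MHz

fs/2 = 21.35 MHz.
155 MHz mod fs = 26.9 MHz.
26.9 MHz > fs/2 = 21.35 MHz, folds to fs − 26.9 MHz = 15.8 MHz.
121.1 MHz mod fs = 35.7 MHz.
35.7 MHz > fs/2 = 21.35 MHz, folds to fs − 35.7 MHz = 7 MHz.
143.9 MHz mod fs = 15.8 MHz.
15.8 MHz ≤ fs/2 = 21.35 MHz, appears at 15.8 MHz.
Distinct values: {7 MHz, 15.8 MHz}.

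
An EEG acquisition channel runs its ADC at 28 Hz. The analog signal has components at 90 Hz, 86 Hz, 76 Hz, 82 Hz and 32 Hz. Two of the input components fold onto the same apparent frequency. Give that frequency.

2 Hz

fs/2 = 14 Hz.
90 Hz mod fs = 6 Hz.
6 Hz ≤ fs/2 = 14 Hz, appears at 6 Hz.
86 Hz mod fs = 2 Hz.
2 Hz ≤ fs/2 = 14 Hz, appears at 2 Hz.
76 Hz mod fs = 20 Hz.
20 Hz > fs/2 = 14 Hz, folds to fs − 20 Hz = 8 Hz.
82 Hz mod fs = 26 Hz.
26 Hz > fs/2 = 14 Hz, folds to fs − 26 Hz = 2 Hz.
32 Hz mod fs = 4 Hz.
4 Hz ≤ fs/2 = 14 Hz, appears at 4 Hz.
82 Hz and 86 Hz both map to 2 Hz.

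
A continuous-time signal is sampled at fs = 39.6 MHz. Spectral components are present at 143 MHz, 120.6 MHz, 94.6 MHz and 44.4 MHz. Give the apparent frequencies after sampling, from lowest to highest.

1.8 MHz, 4.8 MHz, 15.4 MHz

fs/2 = 19.8 MHz.
143 MHz mod fs = 24.2 MHz.
24.2 MHz > fs/2 = 19.8 MHz, folds to fs − 24.2 MHz = 15.4 MHz.
120.6 MHz mod fs = 1.8 MHz.
1.8 MHz ≤ fs/2 = 19.8 MHz, appears at 1.8 MHz.
94.6 MHz mod fs = 15.4 MHz.
15.4 MHz ≤ fs/2 = 19.8 MHz, appears at 15.4 MHz.
44.4 MHz mod fs = 4.8 MHz.
4.8 MHz ≤ fs/2 = 19.8 MHz, appears at 4.8 MHz.
Distinct values: {1.8 MHz, 4.8 MHz, 15.4 MHz}.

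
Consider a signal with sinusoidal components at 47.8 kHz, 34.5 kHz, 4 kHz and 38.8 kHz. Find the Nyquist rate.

95.6 kHz

Highest-frequency component: 47.8 kHz.
Nyquist rate = 2 × 47.8 kHz = 95.6 kHz.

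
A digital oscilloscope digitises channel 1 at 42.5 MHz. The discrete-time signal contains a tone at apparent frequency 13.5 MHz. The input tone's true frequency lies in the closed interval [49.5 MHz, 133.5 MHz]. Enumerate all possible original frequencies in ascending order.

56 MHz, 71.5 MHz, 98.5 MHz, 114 MHz

Frequencies that alias to 13.5 MHz are k·fs ± 13.5 MHz for integer k ≥ 0.
k=0: 13.5 MHz.
k=1: 29 MHz, 56 MHz.
k=2: 71.5 MHz, 98.5 MHz.
k=3: 114 MHz, 141 MHz.
k=4: 156.5 MHz, 183.5 MHz.
Within [49.5 MHz, 133.5 MHz]: 56 MHz, 71.5 MHz, 98.5 MHz, 114 MHz.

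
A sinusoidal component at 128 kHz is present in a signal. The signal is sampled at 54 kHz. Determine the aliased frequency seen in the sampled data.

20 kHz

128 kHz mod fs = 20 kHz.
20 kHz ≤ fs/2 = 27 kHz, appears at 20 kHz.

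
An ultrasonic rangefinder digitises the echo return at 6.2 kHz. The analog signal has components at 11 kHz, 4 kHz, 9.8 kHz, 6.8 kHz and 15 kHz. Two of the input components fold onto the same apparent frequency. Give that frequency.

fs/2 = 3.1 kHz.
11 kHz mod fs = 4.8 kHz.
4.8 kHz > fs/2 = 3.1 kHz, folds to fs − 4.8 kHz = 1.4 kHz.
4 kHz > fs/2 = 3.1 kHz, folds to fs − 4 kHz = 2.2 kHz.
9.8 kHz mod fs = 3.6 kHz.
3.6 kHz > fs/2 = 3.1 kHz, folds to fs − 3.6 kHz = 2.6 kHz.
6.8 kHz mod fs = 0.6 kHz.
0.6 kHz ≤ fs/2 = 3.1 kHz, appears at 0.6 kHz.
15 kHz mod fs = 2.6 kHz.
2.6 kHz ≤ fs/2 = 3.1 kHz, appears at 2.6 kHz.
9.8 kHz and 15 kHz both map to 2.6 kHz.

2.6 kHz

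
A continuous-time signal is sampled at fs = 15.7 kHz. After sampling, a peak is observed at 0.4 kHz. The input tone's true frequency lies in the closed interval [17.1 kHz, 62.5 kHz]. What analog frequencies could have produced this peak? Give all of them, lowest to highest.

31 kHz, 31.8 kHz, 46.7 kHz, 47.5 kHz, 62.4 kHz

Frequencies that alias to 0.4 kHz are k·fs ± 0.4 kHz for integer k ≥ 0.
k=0: 0.4 kHz.
k=1: 15.3 kHz, 16.1 kHz.
k=2: 31 kHz, 31.8 kHz.
k=3: 46.7 kHz, 47.5 kHz.
k=4: 62.4 kHz, 63.2 kHz.
k=5: 78.1 kHz, 78.9 kHz.
Within [17.1 kHz, 62.5 kHz]: 31 kHz, 31.8 kHz, 46.7 kHz, 47.5 kHz, 62.4 kHz.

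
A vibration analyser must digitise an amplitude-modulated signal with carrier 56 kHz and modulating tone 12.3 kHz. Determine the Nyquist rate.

AM sidebands sit at fc ± fm = 43.7 kHz and 68.3 kHz.
Highest-frequency component: 68.3 kHz.
Nyquist rate = 2 × 68.3 kHz = 136.6 kHz.

136.6 kHz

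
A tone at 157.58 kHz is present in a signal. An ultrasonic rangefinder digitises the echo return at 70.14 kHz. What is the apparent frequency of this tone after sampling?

17.3 kHz

157.58 kHz mod fs = 17.3 kHz.
17.3 kHz ≤ fs/2 = 35.07 kHz, appears at 17.3 kHz.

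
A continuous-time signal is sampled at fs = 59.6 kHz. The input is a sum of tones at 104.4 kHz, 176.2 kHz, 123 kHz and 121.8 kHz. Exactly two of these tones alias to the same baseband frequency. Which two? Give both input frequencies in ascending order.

121.8 kHz, 176.2 kHz

fs/2 = 29.8 kHz.
104.4 kHz mod fs = 44.8 kHz.
44.8 kHz > fs/2 = 29.8 kHz, folds to fs − 44.8 kHz = 14.8 kHz.
176.2 kHz mod fs = 57 kHz.
57 kHz > fs/2 = 29.8 kHz, folds to fs − 57 kHz = 2.6 kHz.
123 kHz mod fs = 3.8 kHz.
3.8 kHz ≤ fs/2 = 29.8 kHz, appears at 3.8 kHz.
121.8 kHz mod fs = 2.6 kHz.
2.6 kHz ≤ fs/2 = 29.8 kHz, appears at 2.6 kHz.
121.8 kHz and 176.2 kHz both map to 2.6 kHz.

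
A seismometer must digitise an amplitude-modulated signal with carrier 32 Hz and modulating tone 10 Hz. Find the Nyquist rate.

84 Hz

AM sidebands sit at fc ± fm = 22 Hz and 42 Hz.
Highest-frequency component: 42 Hz.
Nyquist rate = 2 × 42 Hz = 84 Hz.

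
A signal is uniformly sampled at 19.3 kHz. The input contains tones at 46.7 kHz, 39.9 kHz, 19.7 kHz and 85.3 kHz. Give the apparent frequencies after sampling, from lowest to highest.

0.4 kHz, 1.3 kHz, 8.1 kHz

fs/2 = 9.65 kHz.
46.7 kHz mod fs = 8.1 kHz.
8.1 kHz ≤ fs/2 = 9.65 kHz, appears at 8.1 kHz.
39.9 kHz mod fs = 1.3 kHz.
1.3 kHz ≤ fs/2 = 9.65 kHz, appears at 1.3 kHz.
19.7 kHz mod fs = 0.4 kHz.
0.4 kHz ≤ fs/2 = 9.65 kHz, appears at 0.4 kHz.
85.3 kHz mod fs = 8.1 kHz.
8.1 kHz ≤ fs/2 = 9.65 kHz, appears at 8.1 kHz.
Distinct values: {0.4 kHz, 1.3 kHz, 8.1 kHz}.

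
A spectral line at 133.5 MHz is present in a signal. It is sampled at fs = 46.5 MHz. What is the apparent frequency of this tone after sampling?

133.5 MHz mod fs = 40.5 MHz.
40.5 MHz > fs/2 = 23.25 MHz, folds to fs − 40.5 MHz = 6 MHz.

6 MHz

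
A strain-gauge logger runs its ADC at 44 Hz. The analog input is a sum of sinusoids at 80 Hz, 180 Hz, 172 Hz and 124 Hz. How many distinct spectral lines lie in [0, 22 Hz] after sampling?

fs/2 = 22 Hz.
80 Hz mod fs = 36 Hz.
36 Hz > fs/2 = 22 Hz, folds to fs − 36 Hz = 8 Hz.
180 Hz mod fs = 4 Hz.
4 Hz ≤ fs/2 = 22 Hz, appears at 4 Hz.
172 Hz mod fs = 40 Hz.
40 Hz > fs/2 = 22 Hz, folds to fs − 40 Hz = 4 Hz.
124 Hz mod fs = 36 Hz.
36 Hz > fs/2 = 22 Hz, folds to fs − 36 Hz = 8 Hz.
Distinct values: {4 Hz, 8 Hz} → 2.

2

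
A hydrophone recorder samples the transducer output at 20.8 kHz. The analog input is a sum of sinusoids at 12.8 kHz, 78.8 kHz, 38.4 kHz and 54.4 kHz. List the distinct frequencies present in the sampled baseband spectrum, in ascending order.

fs/2 = 10.4 kHz.
12.8 kHz > fs/2 = 10.4 kHz, folds to fs − 12.8 kHz = 8 kHz.
78.8 kHz mod fs = 16.4 kHz.
16.4 kHz > fs/2 = 10.4 kHz, folds to fs − 16.4 kHz = 4.4 kHz.
38.4 kHz mod fs = 17.6 kHz.
17.6 kHz > fs/2 = 10.4 kHz, folds to fs − 17.6 kHz = 3.2 kHz.
54.4 kHz mod fs = 12.8 kHz.
12.8 kHz > fs/2 = 10.4 kHz, folds to fs − 12.8 kHz = 8 kHz.
Distinct values: {3.2 kHz, 4.4 kHz, 8 kHz}.

3.2 kHz, 4.4 kHz, 8 kHz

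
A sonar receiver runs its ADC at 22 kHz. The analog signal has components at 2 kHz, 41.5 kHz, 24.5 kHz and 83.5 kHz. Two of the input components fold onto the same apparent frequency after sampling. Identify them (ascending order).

24.5 kHz, 41.5 kHz

fs/2 = 11 kHz.
2 kHz ≤ fs/2 = 11 kHz, passes unchanged.
41.5 kHz mod fs = 19.5 kHz.
19.5 kHz > fs/2 = 11 kHz, folds to fs − 19.5 kHz = 2.5 kHz.
24.5 kHz mod fs = 2.5 kHz.
2.5 kHz ≤ fs/2 = 11 kHz, appears at 2.5 kHz.
83.5 kHz mod fs = 17.5 kHz.
17.5 kHz > fs/2 = 11 kHz, folds to fs − 17.5 kHz = 4.5 kHz.
24.5 kHz and 41.5 kHz both map to 2.5 kHz.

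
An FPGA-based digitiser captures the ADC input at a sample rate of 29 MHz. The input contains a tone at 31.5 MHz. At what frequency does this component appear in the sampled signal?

31.5 MHz mod fs = 2.5 MHz.
2.5 MHz ≤ fs/2 = 14.5 MHz, appears at 2.5 MHz.

2.5 MHz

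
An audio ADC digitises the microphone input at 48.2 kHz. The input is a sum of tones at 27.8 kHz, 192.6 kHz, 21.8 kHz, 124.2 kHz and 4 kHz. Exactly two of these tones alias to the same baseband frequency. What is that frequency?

20.4 kHz

fs/2 = 24.1 kHz.
27.8 kHz > fs/2 = 24.1 kHz, folds to fs − 27.8 kHz = 20.4 kHz.
192.6 kHz mod fs = 48 kHz.
48 kHz > fs/2 = 24.1 kHz, folds to fs − 48 kHz = 0.2 kHz.
21.8 kHz ≤ fs/2 = 24.1 kHz, passes unchanged.
124.2 kHz mod fs = 27.8 kHz.
27.8 kHz > fs/2 = 24.1 kHz, folds to fs − 27.8 kHz = 20.4 kHz.
4 kHz ≤ fs/2 = 24.1 kHz, passes unchanged.
27.8 kHz and 124.2 kHz both map to 20.4 kHz.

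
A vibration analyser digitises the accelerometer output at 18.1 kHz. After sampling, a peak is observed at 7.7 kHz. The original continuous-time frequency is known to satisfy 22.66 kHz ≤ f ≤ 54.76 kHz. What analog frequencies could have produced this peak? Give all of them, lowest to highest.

25.8 kHz, 28.5 kHz, 43.9 kHz, 46.6 kHz

Frequencies that alias to 7.7 kHz are k·fs ± 7.7 kHz for integer k ≥ 0.
k=0: 7.7 kHz.
k=1: 10.4 kHz, 25.8 kHz.
k=2: 28.5 kHz, 43.9 kHz.
k=3: 46.6 kHz, 62 kHz.
k=4: 64.7 kHz, 80.1 kHz.
Within [22.66 kHz, 54.76 kHz]: 25.8 kHz, 28.5 kHz, 43.9 kHz, 46.6 kHz.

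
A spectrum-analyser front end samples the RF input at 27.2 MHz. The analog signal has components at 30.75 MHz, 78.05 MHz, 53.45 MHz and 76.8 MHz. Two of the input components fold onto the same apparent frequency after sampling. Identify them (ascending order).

fs/2 = 13.6 MHz.
30.75 MHz mod fs = 3.55 MHz.
3.55 MHz ≤ fs/2 = 13.6 MHz, appears at 3.55 MHz.
78.05 MHz mod fs = 23.65 MHz.
23.65 MHz > fs/2 = 13.6 MHz, folds to fs − 23.65 MHz = 3.55 MHz.
53.45 MHz mod fs = 26.25 MHz.
26.25 MHz > fs/2 = 13.6 MHz, folds to fs − 26.25 MHz = 0.95 MHz.
76.8 MHz mod fs = 22.4 MHz.
22.4 MHz > fs/2 = 13.6 MHz, folds to fs − 22.4 MHz = 4.8 MHz.
30.75 MHz and 78.05 MHz both map to 3.55 MHz.

30.75 MHz, 78.05 MHz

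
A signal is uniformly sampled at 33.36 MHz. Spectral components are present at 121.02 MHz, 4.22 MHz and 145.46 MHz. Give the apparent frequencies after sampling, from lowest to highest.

4.22 MHz, 12.02 MHz, 12.42 MHz

fs/2 = 16.68 MHz.
121.02 MHz mod fs = 20.94 MHz.
20.94 MHz > fs/2 = 16.68 MHz, folds to fs − 20.94 MHz = 12.42 MHz.
4.22 MHz ≤ fs/2 = 16.68 MHz, passes unchanged.
145.46 MHz mod fs = 12.02 MHz.
12.02 MHz ≤ fs/2 = 16.68 MHz, appears at 12.02 MHz.
Distinct values: {4.22 MHz, 12.02 MHz, 12.42 MHz}.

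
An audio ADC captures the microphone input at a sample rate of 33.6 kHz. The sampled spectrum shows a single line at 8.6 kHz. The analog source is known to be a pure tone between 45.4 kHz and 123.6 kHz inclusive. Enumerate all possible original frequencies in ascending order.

Frequencies that alias to 8.6 kHz are k·fs ± 8.6 kHz for integer k ≥ 0.
k=0: 8.6 kHz.
k=1: 25 kHz, 42.2 kHz.
k=2: 58.6 kHz, 75.8 kHz.
k=3: 92.2 kHz, 109.4 kHz.
k=4: 125.8 kHz, 143 kHz.
Within [45.4 kHz, 123.6 kHz]: 58.6 kHz, 75.8 kHz, 92.2 kHz, 109.4 kHz.

58.6 kHz, 75.8 kHz, 92.2 kHz, 109.4 kHz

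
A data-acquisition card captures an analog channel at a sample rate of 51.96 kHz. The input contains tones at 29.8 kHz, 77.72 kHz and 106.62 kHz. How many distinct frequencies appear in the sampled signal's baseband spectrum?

3

fs/2 = 25.98 kHz.
29.8 kHz > fs/2 = 25.98 kHz, folds to fs − 29.8 kHz = 22.16 kHz.
77.72 kHz mod fs = 25.76 kHz.
25.76 kHz ≤ fs/2 = 25.98 kHz, appears at 25.76 kHz.
106.62 kHz mod fs = 2.7 kHz.
2.7 kHz ≤ fs/2 = 25.98 kHz, appears at 2.7 kHz.
Distinct values: {2.7 kHz, 22.16 kHz, 25.76 kHz} → 3.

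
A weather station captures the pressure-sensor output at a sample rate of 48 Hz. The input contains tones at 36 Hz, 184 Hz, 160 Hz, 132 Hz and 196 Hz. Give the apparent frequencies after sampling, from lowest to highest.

4 Hz, 8 Hz, 12 Hz, 16 Hz

fs/2 = 24 Hz.
36 Hz > fs/2 = 24 Hz, folds to fs − 36 Hz = 12 Hz.
184 Hz mod fs = 40 Hz.
40 Hz > fs/2 = 24 Hz, folds to fs − 40 Hz = 8 Hz.
160 Hz mod fs = 16 Hz.
16 Hz ≤ fs/2 = 24 Hz, appears at 16 Hz.
132 Hz mod fs = 36 Hz.
36 Hz > fs/2 = 24 Hz, folds to fs − 36 Hz = 12 Hz.
196 Hz mod fs = 4 Hz.
4 Hz ≤ fs/2 = 24 Hz, appears at 4 Hz.
Distinct values: {4 Hz, 8 Hz, 12 Hz, 16 Hz}.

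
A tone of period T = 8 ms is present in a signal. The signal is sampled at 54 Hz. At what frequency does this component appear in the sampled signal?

17 Hz

T = 8 ms → f = 1/T = 125 Hz.
125 Hz mod fs = 17 Hz.
17 Hz ≤ fs/2 = 27 Hz, appears at 17 Hz.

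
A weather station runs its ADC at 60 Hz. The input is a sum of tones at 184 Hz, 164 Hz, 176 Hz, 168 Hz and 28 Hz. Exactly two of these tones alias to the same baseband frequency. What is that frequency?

4 Hz

fs/2 = 30 Hz.
184 Hz mod fs = 4 Hz.
4 Hz ≤ fs/2 = 30 Hz, appears at 4 Hz.
164 Hz mod fs = 44 Hz.
44 Hz > fs/2 = 30 Hz, folds to fs − 44 Hz = 16 Hz.
176 Hz mod fs = 56 Hz.
56 Hz > fs/2 = 30 Hz, folds to fs − 56 Hz = 4 Hz.
168 Hz mod fs = 48 Hz.
48 Hz > fs/2 = 30 Hz, folds to fs − 48 Hz = 12 Hz.
28 Hz ≤ fs/2 = 30 Hz, passes unchanged.
176 Hz and 184 Hz both map to 4 Hz.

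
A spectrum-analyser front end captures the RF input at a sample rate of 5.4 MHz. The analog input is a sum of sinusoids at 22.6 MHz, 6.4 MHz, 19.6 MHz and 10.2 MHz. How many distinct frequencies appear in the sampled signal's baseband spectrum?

fs/2 = 2.7 MHz.
22.6 MHz mod fs = 1 MHz.
1 MHz ≤ fs/2 = 2.7 MHz, appears at 1 MHz.
6.4 MHz mod fs = 1 MHz.
1 MHz ≤ fs/2 = 2.7 MHz, appears at 1 MHz.
19.6 MHz mod fs = 3.4 MHz.
3.4 MHz > fs/2 = 2.7 MHz, folds to fs − 3.4 MHz = 2 MHz.
10.2 MHz mod fs = 4.8 MHz.
4.8 MHz > fs/2 = 2.7 MHz, folds to fs − 4.8 MHz = 0.6 MHz.
Distinct values: {0.6 MHz, 1 MHz, 2 MHz} → 3.

3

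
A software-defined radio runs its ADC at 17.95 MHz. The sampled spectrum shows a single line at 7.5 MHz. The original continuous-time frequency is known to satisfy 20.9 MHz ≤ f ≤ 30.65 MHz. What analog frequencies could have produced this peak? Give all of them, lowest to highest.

Frequencies that alias to 7.5 MHz are k·fs ± 7.5 MHz for integer k ≥ 0.
k=0: 7.5 MHz.
k=1: 10.45 MHz, 25.45 MHz.
k=2: 28.4 MHz, 43.4 MHz.
k=3: 46.35 MHz, 61.35 MHz.
Within [20.9 MHz, 30.65 MHz]: 25.45 MHz, 28.4 MHz.

25.45 MHz, 28.4 MHz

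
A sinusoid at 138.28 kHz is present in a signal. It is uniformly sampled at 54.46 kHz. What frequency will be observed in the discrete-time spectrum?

25.1 kHz

138.28 kHz mod fs = 29.36 kHz.
29.36 kHz > fs/2 = 27.23 kHz, folds to fs − 29.36 kHz = 25.1 kHz.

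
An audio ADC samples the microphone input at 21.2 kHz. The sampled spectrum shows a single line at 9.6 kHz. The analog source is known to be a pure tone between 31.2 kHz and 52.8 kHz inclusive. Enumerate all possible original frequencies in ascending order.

32.8 kHz, 52 kHz

Frequencies that alias to 9.6 kHz are k·fs ± 9.6 kHz for integer k ≥ 0.
k=0: 9.6 kHz.
k=1: 11.6 kHz, 30.8 kHz.
k=2: 32.8 kHz, 52 kHz.
k=3: 54 kHz, 73.2 kHz.
Within [31.2 kHz, 52.8 kHz]: 32.8 kHz, 52 kHz.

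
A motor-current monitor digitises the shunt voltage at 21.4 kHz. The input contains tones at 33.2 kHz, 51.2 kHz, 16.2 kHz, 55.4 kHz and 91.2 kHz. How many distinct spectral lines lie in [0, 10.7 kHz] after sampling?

5

fs/2 = 10.7 kHz.
33.2 kHz mod fs = 11.8 kHz.
11.8 kHz > fs/2 = 10.7 kHz, folds to fs − 11.8 kHz = 9.6 kHz.
51.2 kHz mod fs = 8.4 kHz.
8.4 kHz ≤ fs/2 = 10.7 kHz, appears at 8.4 kHz.
16.2 kHz > fs/2 = 10.7 kHz, folds to fs − 16.2 kHz = 5.2 kHz.
55.4 kHz mod fs = 12.6 kHz.
12.6 kHz > fs/2 = 10.7 kHz, folds to fs − 12.6 kHz = 8.8 kHz.
91.2 kHz mod fs = 5.6 kHz.
5.6 kHz ≤ fs/2 = 10.7 kHz, appears at 5.6 kHz.
Distinct values: {5.2 kHz, 5.6 kHz, 8.4 kHz, 8.8 kHz, 9.6 kHz} → 5.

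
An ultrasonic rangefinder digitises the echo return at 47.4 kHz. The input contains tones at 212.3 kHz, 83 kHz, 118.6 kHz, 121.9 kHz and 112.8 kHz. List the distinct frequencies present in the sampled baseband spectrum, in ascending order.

11.8 kHz, 18 kHz, 20.3 kHz, 22.7 kHz, 23.6 kHz

fs/2 = 23.7 kHz.
212.3 kHz mod fs = 22.7 kHz.
22.7 kHz ≤ fs/2 = 23.7 kHz, appears at 22.7 kHz.
83 kHz mod fs = 35.6 kHz.
35.6 kHz > fs/2 = 23.7 kHz, folds to fs − 35.6 kHz = 11.8 kHz.
118.6 kHz mod fs = 23.8 kHz.
23.8 kHz > fs/2 = 23.7 kHz, folds to fs − 23.8 kHz = 23.6 kHz.
121.9 kHz mod fs = 27.1 kHz.
27.1 kHz > fs/2 = 23.7 kHz, folds to fs − 27.1 kHz = 20.3 kHz.
112.8 kHz mod fs = 18 kHz.
18 kHz ≤ fs/2 = 23.7 kHz, appears at 18 kHz.
Distinct values: {11.8 kHz, 18 kHz, 20.3 kHz, 22.7 kHz, 23.6 kHz}.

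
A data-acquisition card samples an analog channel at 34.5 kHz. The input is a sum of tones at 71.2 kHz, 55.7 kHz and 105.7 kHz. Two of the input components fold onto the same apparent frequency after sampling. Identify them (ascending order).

fs/2 = 17.25 kHz.
71.2 kHz mod fs = 2.2 kHz.
2.2 kHz ≤ fs/2 = 17.25 kHz, appears at 2.2 kHz.
55.7 kHz mod fs = 21.2 kHz.
21.2 kHz > fs/2 = 17.25 kHz, folds to fs − 21.2 kHz = 13.3 kHz.
105.7 kHz mod fs = 2.2 kHz.
2.2 kHz ≤ fs/2 = 17.25 kHz, appears at 2.2 kHz.
71.2 kHz and 105.7 kHz both map to 2.2 kHz.

71.2 kHz, 105.7 kHz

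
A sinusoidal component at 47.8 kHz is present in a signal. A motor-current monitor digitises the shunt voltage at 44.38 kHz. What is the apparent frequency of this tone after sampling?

47.8 kHz mod fs = 3.42 kHz.
3.42 kHz ≤ fs/2 = 22.19 kHz, appears at 3.42 kHz.

3.42 kHz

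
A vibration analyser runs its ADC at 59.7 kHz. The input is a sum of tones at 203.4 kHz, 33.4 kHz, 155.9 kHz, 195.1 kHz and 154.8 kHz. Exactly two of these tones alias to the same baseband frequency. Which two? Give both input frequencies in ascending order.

154.8 kHz, 203.4 kHz

fs/2 = 29.85 kHz.
203.4 kHz mod fs = 24.3 kHz.
24.3 kHz ≤ fs/2 = 29.85 kHz, appears at 24.3 kHz.
33.4 kHz > fs/2 = 29.85 kHz, folds to fs − 33.4 kHz = 26.3 kHz.
155.9 kHz mod fs = 36.5 kHz.
36.5 kHz > fs/2 = 29.85 kHz, folds to fs − 36.5 kHz = 23.2 kHz.
195.1 kHz mod fs = 16 kHz.
16 kHz ≤ fs/2 = 29.85 kHz, appears at 16 kHz.
154.8 kHz mod fs = 35.4 kHz.
35.4 kHz > fs/2 = 29.85 kHz, folds to fs − 35.4 kHz = 24.3 kHz.
154.8 kHz and 203.4 kHz both map to 24.3 kHz.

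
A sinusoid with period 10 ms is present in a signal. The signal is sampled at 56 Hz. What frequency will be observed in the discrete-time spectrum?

T = 10 ms → f = 1/T = 100 Hz.
100 Hz mod fs = 44 Hz.
44 Hz > fs/2 = 28 Hz, folds to fs − 44 Hz = 12 Hz.

12 Hz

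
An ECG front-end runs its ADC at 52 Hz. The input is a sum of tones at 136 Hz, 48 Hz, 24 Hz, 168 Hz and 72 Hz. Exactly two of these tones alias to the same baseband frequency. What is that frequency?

20 Hz

fs/2 = 26 Hz.
136 Hz mod fs = 32 Hz.
32 Hz > fs/2 = 26 Hz, folds to fs − 32 Hz = 20 Hz.
48 Hz > fs/2 = 26 Hz, folds to fs − 48 Hz = 4 Hz.
24 Hz ≤ fs/2 = 26 Hz, passes unchanged.
168 Hz mod fs = 12 Hz.
12 Hz ≤ fs/2 = 26 Hz, appears at 12 Hz.
72 Hz mod fs = 20 Hz.
20 Hz ≤ fs/2 = 26 Hz, appears at 20 Hz.
72 Hz and 136 Hz both map to 20 Hz.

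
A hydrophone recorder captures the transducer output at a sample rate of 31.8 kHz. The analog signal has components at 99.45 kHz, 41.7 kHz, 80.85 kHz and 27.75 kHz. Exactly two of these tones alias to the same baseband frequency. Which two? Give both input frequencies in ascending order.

27.75 kHz, 99.45 kHz

fs/2 = 15.9 kHz.
99.45 kHz mod fs = 4.05 kHz.
4.05 kHz ≤ fs/2 = 15.9 kHz, appears at 4.05 kHz.
41.7 kHz mod fs = 9.9 kHz.
9.9 kHz ≤ fs/2 = 15.9 kHz, appears at 9.9 kHz.
80.85 kHz mod fs = 17.25 kHz.
17.25 kHz > fs/2 = 15.9 kHz, folds to fs − 17.25 kHz = 14.55 kHz.
27.75 kHz > fs/2 = 15.9 kHz, folds to fs − 27.75 kHz = 4.05 kHz.
27.75 kHz and 99.45 kHz both map to 4.05 kHz.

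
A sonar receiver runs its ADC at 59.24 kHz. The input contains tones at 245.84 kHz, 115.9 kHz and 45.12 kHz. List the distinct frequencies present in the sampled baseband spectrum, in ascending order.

fs/2 = 29.62 kHz.
245.84 kHz mod fs = 8.88 kHz.
8.88 kHz ≤ fs/2 = 29.62 kHz, appears at 8.88 kHz.
115.9 kHz mod fs = 56.66 kHz.
56.66 kHz > fs/2 = 29.62 kHz, folds to fs − 56.66 kHz = 2.58 kHz.
45.12 kHz > fs/2 = 29.62 kHz, folds to fs − 45.12 kHz = 14.12 kHz.
Distinct values: {2.58 kHz, 8.88 kHz, 14.12 kHz}.

2.58 kHz, 8.88 kHz, 14.12 kHz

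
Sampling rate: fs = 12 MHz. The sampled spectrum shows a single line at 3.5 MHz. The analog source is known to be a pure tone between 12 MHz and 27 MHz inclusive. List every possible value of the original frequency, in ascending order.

15.5 MHz, 20.5 MHz

Frequencies that alias to 3.5 MHz are k·fs ± 3.5 MHz for integer k ≥ 0.
k=0: 3.5 MHz.
k=1: 8.5 MHz, 15.5 MHz.
k=2: 20.5 MHz, 27.5 MHz.
k=3: 32.5 MHz, 39.5 MHz.
Within [12 MHz, 27 MHz]: 15.5 MHz, 20.5 MHz.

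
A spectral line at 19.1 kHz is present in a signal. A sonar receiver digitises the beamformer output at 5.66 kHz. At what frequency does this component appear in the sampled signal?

2.12 kHz

19.1 kHz mod fs = 2.12 kHz.
2.12 kHz ≤ fs/2 = 2.83 kHz, appears at 2.12 kHz.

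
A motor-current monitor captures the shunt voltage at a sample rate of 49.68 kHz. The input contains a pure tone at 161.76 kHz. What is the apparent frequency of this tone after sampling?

161.76 kHz mod fs = 12.72 kHz.
12.72 kHz ≤ fs/2 = 24.84 kHz, appears at 12.72 kHz.

12.72 kHz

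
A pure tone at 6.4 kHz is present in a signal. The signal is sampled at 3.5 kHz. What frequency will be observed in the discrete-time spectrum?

6.4 kHz mod fs = 2.9 kHz.
2.9 kHz > fs/2 = 1.75 kHz, folds to fs − 2.9 kHz = 0.6 kHz.

0.6 kHz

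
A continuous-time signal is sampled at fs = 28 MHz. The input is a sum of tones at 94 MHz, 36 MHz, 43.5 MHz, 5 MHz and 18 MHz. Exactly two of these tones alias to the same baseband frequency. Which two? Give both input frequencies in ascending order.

18 MHz, 94 MHz

fs/2 = 14 MHz.
94 MHz mod fs = 10 MHz.
10 MHz ≤ fs/2 = 14 MHz, appears at 10 MHz.
36 MHz mod fs = 8 MHz.
8 MHz ≤ fs/2 = 14 MHz, appears at 8 MHz.
43.5 MHz mod fs = 15.5 MHz.
15.5 MHz > fs/2 = 14 MHz, folds to fs − 15.5 MHz = 12.5 MHz.
5 MHz ≤ fs/2 = 14 MHz, passes unchanged.
18 MHz > fs/2 = 14 MHz, folds to fs − 18 MHz = 10 MHz.
18 MHz and 94 MHz both map to 10 MHz.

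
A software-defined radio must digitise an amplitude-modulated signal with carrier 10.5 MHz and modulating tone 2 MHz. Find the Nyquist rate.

25 MHz

AM sidebands sit at fc ± fm = 8.5 MHz and 12.5 MHz.
Highest-frequency component: 12.5 MHz.
Nyquist rate = 2 × 12.5 MHz = 25 MHz.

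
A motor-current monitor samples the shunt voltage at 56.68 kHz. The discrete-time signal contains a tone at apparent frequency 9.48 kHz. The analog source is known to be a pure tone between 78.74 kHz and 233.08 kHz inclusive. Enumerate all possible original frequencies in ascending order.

Frequencies that alias to 9.48 kHz are k·fs ± 9.48 kHz for integer k ≥ 0.
k=0: 9.48 kHz.
k=1: 47.2 kHz, 66.16 kHz.
k=2: 103.88 kHz, 122.84 kHz.
k=3: 160.56 kHz, 179.52 kHz.
k=4: 217.24 kHz, 236.2 kHz.
k=5: 273.92 kHz, 292.88 kHz.
Within [78.74 kHz, 233.08 kHz]: 103.88 kHz, 122.84 kHz, 160.56 kHz, 179.52 kHz, 217.24 kHz.

103.88 kHz, 122.84 kHz, 160.56 kHz, 179.52 kHz, 217.24 kHz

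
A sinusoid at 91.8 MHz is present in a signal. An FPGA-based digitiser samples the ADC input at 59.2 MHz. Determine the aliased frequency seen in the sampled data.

91.8 MHz mod fs = 32.6 MHz.
32.6 MHz > fs/2 = 29.6 MHz, folds to fs − 32.6 MHz = 26.6 MHz.

26.6 MHz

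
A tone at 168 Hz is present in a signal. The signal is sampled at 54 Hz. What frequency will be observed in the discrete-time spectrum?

168 Hz mod fs = 6 Hz.
6 Hz ≤ fs/2 = 27 Hz, appears at 6 Hz.

6 Hz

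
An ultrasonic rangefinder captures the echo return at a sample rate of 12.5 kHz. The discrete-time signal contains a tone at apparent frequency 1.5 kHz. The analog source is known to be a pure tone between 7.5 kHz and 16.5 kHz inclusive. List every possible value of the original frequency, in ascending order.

Frequencies that alias to 1.5 kHz are k·fs ± 1.5 kHz for integer k ≥ 0.
k=0: 1.5 kHz.
k=1: 11 kHz, 14 kHz.
k=2: 23.5 kHz, 26.5 kHz.
Within [7.5 kHz, 16.5 kHz]: 11 kHz, 14 kHz.

11 kHz, 14 kHz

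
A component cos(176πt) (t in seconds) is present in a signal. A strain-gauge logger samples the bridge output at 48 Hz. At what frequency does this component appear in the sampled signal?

8 Hz

ω = 176π rad/s → f = ω/(2π) = 88 Hz.
88 Hz mod fs = 40 Hz.
40 Hz > fs/2 = 24 Hz, folds to fs − 40 Hz = 8 Hz.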